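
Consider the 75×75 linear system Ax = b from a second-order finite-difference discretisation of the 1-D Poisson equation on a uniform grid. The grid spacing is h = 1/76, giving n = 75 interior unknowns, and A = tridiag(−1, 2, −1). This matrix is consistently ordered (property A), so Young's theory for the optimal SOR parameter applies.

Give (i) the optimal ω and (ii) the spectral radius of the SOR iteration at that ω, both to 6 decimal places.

ω* = 1.920630, ρ_SOR = 0.920630

With n=75, ρ(Jacobi) = cos(π/76) = 0.999146.
√(1−ρ_J²) = |sin(π/76)| = 0.0413250
Then 2/(1+√(1−ρ_J²)) = 2/(1+0.0413250); ω* = 2/1.0413250 = 1.920630.
and ρ(B_{ω*}) = 1.920630 − 1 = 0.920630.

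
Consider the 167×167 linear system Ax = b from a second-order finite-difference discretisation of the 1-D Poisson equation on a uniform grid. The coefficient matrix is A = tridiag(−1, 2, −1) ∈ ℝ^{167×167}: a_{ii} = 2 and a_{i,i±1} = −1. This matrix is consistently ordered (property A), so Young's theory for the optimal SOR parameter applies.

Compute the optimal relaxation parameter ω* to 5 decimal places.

½·tridiag(1,0,1) at n=167: λ_k = cos(kπ/168); max |λ| at k=1 ⇒ ρ_J = cos(π/168) ≈ 0.99983.
√(1−ρ_J²) simplifies to sin(π/168) = 0.018699.
Young: ω* = 2/(1+√(1−ρ_J²)) = 2/(1+0.018699) = 2/1.018699 = 1.96329.
At ω = 1.96329 every |λ(B_ω)| = ω−1, so ρ_SOR = 0.96329.

ω* = 1.96329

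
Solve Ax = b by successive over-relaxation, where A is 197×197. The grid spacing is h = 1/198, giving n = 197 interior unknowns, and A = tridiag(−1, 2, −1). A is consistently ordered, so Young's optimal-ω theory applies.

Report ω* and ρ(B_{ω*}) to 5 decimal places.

ω* = 1.96876, ρ_SOR = 0.96876

ρ_J = max_k |cos(kπ/198)| = cos(π/198) = 0.99987
root = sin(π/198) = 0.015866  (since 1−cos² = sin²).
So ω* = 2/1.015866 = 1.96876 (Young).
At ω = 1.96876 every |λ(B_ω)| = ω−1, so ρ_SOR = 0.96876.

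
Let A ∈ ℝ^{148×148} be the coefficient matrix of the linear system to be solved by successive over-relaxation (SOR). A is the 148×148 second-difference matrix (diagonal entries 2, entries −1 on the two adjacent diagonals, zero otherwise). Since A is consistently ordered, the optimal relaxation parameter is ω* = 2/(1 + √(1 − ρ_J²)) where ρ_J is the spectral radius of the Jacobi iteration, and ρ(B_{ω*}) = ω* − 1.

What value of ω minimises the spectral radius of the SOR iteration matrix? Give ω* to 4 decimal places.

spectrum of D⁻¹(L+U) = {cos(kπ/149) : 1≤k≤148}; ρ_J = cos(π/149) = 0.9998.
1 − cos²(π/149) = sin²(π/149) ⇒ √(1−ρ_J²) = sin(π/149) = 0.02108.
So ω* = 2/1.02108 = 1.9587 (Young).
Hence ρ(B_{ω*}) = 1.9587 − 1 = 0.9587.

ω* = 1.9587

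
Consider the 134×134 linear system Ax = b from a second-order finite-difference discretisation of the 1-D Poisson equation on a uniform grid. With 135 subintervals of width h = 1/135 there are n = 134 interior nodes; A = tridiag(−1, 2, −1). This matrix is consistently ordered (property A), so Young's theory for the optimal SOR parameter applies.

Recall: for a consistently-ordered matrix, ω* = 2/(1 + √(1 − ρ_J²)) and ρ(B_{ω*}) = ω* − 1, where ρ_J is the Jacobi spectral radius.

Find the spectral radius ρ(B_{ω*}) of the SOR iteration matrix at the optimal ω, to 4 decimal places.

With n=134, ρ(Jacobi) = cos(π/135) = 0.9997.
√(1 − cos²(π/135)) = sin(π/135) ≈ 0.02327.
[ω*] 2 ÷ (1 + 0.02327) = 2 ÷ 1.02327 = 1.9545.
ρ_SOR = ω* − 1 ≈ 0.9545.

ρ_SOR = 0.9545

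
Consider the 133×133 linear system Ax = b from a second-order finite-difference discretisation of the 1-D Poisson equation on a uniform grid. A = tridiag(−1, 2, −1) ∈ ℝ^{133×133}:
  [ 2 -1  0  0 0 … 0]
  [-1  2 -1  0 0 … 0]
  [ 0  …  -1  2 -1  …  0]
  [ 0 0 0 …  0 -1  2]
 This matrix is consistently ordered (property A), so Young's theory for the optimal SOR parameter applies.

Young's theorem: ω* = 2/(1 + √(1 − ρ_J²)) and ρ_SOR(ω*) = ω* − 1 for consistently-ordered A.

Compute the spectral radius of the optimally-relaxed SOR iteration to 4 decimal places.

ρ_SOR = 0.9542

[ρ_J] n=133: ρ(B_J) = cos(π/(n+1)) = cos(π/134) = 0.9997.
1 − cos²(π/134) = sin²(π/134) ⇒ √(1−ρ_J²) = sin(π/134) = 0.02344.
Then 2/(1+√(1−ρ_J²)) = 2/(1+0.02344); ω* = 2/1.02344 = 1.9542.
ρ_SOR = ω* − 1 = 1.9542 − 1 = 0.9542.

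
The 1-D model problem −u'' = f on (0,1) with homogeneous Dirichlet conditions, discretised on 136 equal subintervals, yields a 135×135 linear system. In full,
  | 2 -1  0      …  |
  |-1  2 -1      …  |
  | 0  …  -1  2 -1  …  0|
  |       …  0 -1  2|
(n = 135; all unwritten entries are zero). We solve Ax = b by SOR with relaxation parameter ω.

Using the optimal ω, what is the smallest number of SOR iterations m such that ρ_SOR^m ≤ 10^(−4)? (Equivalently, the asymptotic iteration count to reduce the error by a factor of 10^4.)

½·tridiag(1,0,1) at n=135: λ_k = cos(kπ/136); max |λ| at k=1 ⇒ ρ_J = cos(π/136) ≈ 0.9997332.
√(1 − cos²(π/136)) = sin(π/136) ≈ 0.0230979.
So ω* = 2/1.0230979 = 1.9548471 (Young).
ρ_SOR = ω* − 1 = 1.9548471 − 1 = 0.9548471.
ρ_SOR^m ≤ 10^(−4) ⇔ m ≥ 4·ln10/(−ln 0.9548471) = 9.21034/0.0462041 = 199.340; m = ⌈199.340⌉ = 200.

m = 200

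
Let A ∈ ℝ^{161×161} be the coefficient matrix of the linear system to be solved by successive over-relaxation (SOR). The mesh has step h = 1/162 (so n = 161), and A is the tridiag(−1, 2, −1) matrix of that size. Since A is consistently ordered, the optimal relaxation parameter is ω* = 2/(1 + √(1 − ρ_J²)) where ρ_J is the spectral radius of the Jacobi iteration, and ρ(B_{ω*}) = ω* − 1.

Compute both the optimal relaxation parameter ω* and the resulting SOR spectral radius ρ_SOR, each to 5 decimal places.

spectrum of D⁻¹(L+U) = {cos(kπ/162) : 1≤k≤161}; ρ_J = cos(π/162) = 0.99981.
√(1−ρ_J²) = |sin(π/162)| = 0.019391
Then 2/(1+√(1−ρ_J²)) = 2/(1+0.019391); ω* = 2/1.019391 = 1.96196.
[ρ_SOR] ω* − 1 = 0.96196.

ω* = 1.96196, ρ_SOR = 0.96196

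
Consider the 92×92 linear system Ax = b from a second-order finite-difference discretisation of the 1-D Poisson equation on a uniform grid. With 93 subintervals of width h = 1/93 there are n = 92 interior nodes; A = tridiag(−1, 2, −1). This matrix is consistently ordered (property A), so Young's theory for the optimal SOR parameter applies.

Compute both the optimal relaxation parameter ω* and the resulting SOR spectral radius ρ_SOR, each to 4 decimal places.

n=92: λ(B_J) = 1 − λ(A)/2 = cos(kπ/93); k=1 gives ρ_J = 0.9994.
root = sin(π/93) = 0.03377  (since 1−cos² = sin²).
ω* = 2/(1 + 0.03377) = 2/1.03377 = 1.9347.
Hence ρ(B_{ω*}) = 1.9347 − 1 = 0.9347.

ω* = 1.9347, ρ_SOR = 0.9347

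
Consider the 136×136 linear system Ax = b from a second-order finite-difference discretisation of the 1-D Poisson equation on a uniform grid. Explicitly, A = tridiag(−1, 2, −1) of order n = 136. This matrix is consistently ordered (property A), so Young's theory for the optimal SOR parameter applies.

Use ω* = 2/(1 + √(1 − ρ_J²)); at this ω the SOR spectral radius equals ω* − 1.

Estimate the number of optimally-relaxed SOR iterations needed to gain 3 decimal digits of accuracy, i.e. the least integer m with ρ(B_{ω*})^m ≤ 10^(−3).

½·tridiag(1,0,1) at n=136: λ_k = cos(kπ/137); max |λ| at k=1 ⇒ ρ_J = cos(π/137) ≈ 0.9997371.
√(1−ρ_J²) simplifies to sin(π/137) = 0.0229293.
So ω* = 2/1.0229293 = 1.9551693 (Young).
and ρ(B_{ω*}) = 1.9551693 − 1 = 0.9551693.
For 3 digits: m = 3·ln10 / (−ln 0.9551693) = 6.90776/0.0458667 = 150.605; round up → m = 151.

m = 151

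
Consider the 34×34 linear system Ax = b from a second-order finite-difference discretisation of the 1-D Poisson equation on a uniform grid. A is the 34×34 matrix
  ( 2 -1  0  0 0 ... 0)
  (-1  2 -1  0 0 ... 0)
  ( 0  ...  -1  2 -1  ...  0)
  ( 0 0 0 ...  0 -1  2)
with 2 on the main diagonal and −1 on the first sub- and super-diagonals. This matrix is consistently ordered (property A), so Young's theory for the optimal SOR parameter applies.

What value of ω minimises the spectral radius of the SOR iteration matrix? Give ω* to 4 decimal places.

[ρ_J] n=34: ρ(B_J) = cos(π/(n+1)) = cos(π/35) = 0.9960.
√(1−ρ_J²) = |sin(π/35)| = 0.08964
ω* = 2 / (1 + 0.08964) = 2 / 1.08964 ≈ 1.8355.
ρ(B_{ω*}) = ω*−1 = 0.8355

ω* = 1.8355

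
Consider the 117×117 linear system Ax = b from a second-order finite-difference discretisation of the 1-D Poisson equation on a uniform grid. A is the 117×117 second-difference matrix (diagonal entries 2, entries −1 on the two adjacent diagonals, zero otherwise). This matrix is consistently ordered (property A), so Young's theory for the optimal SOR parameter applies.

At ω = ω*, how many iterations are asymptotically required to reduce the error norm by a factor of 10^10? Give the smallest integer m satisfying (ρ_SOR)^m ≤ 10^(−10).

m = 433

n=117: λ(B_J) = 1 − λ(A)/2 = cos(kπ/118); k=1 gives ρ_J = 0.9996456.
√(1−ρ_J²) = |sin(π/118)| = 0.0266205
Then 2/(1+√(1−ρ_J²)) = 2/(1+0.0266205); ω* = 2/1.0266205 = 1.9481396.
ρ(B_{ω*}) = ω*−1 = 0.9481396
ρ_SOR^m ≤ 10^(−10) ⇔ m ≥ 10·ln10/(−ln 0.9481396) = 23.0259/0.0532535 = 432.383; m = ⌈432.383⌉ = 433.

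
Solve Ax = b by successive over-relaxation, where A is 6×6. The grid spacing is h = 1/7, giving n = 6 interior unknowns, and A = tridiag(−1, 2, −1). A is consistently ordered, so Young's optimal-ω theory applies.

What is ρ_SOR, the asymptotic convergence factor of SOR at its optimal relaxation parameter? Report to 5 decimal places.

spectrum of D⁻¹(L+U) = {cos(kπ/7) : 1≤k≤6}; ρ_J = cos(π/7) = 0.90097.
1 − cos²(π/7) = sin²(π/7) ⇒ √(1−ρ_J²) = sin(π/7) = 0.433884.
ω* = 2/(1 + 0.433884) = 2/1.433884 = 1.39481.
and ρ(B_{ω*}) = 1.39481 − 1 = 0.39481.

ρ_SOR = 0.39481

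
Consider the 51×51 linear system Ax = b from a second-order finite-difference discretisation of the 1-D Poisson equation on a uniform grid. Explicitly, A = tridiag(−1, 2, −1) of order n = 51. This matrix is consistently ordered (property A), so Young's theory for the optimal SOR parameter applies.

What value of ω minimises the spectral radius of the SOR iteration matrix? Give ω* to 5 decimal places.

ω* = 1.88612

spectrum of D⁻¹(L+U) = {cos(kπ/52) : 1≤k≤51}; ρ_J = cos(π/52) = 0.99818.
1 − cos²(π/52) = sin²(π/52) ⇒ √(1−ρ_J²) = sin(π/52) = 0.060378.
[ω*] 2 ÷ (1 + 0.060378) = 2 ÷ 1.060378 = 1.88612.
and ρ(B_{ω*}) = 1.88612 − 1 = 0.88612.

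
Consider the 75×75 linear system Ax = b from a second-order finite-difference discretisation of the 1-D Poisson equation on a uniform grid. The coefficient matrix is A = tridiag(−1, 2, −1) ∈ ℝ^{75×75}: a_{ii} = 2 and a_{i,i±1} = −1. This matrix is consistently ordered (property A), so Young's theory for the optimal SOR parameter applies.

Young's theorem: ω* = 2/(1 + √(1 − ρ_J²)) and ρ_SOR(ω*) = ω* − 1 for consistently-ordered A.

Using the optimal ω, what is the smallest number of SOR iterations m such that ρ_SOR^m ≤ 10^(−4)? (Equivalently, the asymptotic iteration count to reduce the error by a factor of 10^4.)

n=75: λ(B_J) = 1 − λ(A)/2 = cos(kπ/76); k=1 gives ρ_J = 0.9991458.
√(1−ρ_J²) simplifies to sin(π/76) = 0.0413250.
ω* = 2/(1 + 0.0413250) = 2/1.0413250 = 1.9206300.
ρ_SOR = ω* − 1 = 1.9206300 − 1 = 0.9206300.
Need (0.9206300)^m ≤ 10^(−4): m ≥ 4·ln10/|ln 0.9206300| = 9.21034/0.0826971 = 111.374 ⇒ m = 112.

m = 112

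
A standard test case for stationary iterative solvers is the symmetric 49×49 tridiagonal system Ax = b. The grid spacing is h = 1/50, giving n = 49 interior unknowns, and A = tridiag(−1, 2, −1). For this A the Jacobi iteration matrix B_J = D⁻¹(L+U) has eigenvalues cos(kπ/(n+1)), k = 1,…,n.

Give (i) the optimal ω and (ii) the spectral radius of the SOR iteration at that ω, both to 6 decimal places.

ω* = 1.881838, ρ_SOR = 0.881838

spectrum of D⁻¹(L+U) = {cos(kπ/50) : 1≤k≤49}; ρ_J = cos(π/50) = 0.998027.
root = sin(π/50) = 0.0627905  (since 1−cos² = sin²).
So ω* = 2/1.0627905 = 1.881838 (Young).
ρ(B_{ω*}) = ω*−1 = 0.881838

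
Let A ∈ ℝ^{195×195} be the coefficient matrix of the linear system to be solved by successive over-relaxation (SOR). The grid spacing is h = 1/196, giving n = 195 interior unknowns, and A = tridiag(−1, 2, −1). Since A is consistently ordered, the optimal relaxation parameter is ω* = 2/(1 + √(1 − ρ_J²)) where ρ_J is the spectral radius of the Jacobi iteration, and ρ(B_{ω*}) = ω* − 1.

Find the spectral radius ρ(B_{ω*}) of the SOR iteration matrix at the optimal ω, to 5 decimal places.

B_J for the 195×195 system has eigenvalues cos(kπ/196); ρ_J = cos(π/196) = 0.99987.
√(1−ρ_J²) = |sin(π/196)| = 0.016028
Young: ω* = 2/(1+√(1−ρ_J²)) = 2/(1+0.016028) = 2/1.016028 = 1.96845.
ρ_SOR = ω* − 1 ≈ 0.96845.

ρ_SOR = 0.96845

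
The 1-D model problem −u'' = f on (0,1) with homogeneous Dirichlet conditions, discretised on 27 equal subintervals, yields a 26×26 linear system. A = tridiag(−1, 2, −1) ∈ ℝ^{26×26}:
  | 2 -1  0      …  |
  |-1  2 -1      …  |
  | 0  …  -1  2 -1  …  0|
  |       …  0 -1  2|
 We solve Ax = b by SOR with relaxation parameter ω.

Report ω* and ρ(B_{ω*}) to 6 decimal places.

½·tridiag(1,0,1) at n=26: λ_k = cos(kπ/27); max |λ| at k=1 ⇒ ρ_J = cos(π/27) ≈ 0.993238.
√(1 − cos²(π/27)) = sin(π/27) ≈ 0.1160929.
ω* = 2 / (1 + 0.1160929) = 2 / 1.1160929 ≈ 1.791966.
and ρ(B_{ω*}) = 1.791966 − 1 = 0.791966.

ω* = 1.791966, ρ_SOR = 0.791966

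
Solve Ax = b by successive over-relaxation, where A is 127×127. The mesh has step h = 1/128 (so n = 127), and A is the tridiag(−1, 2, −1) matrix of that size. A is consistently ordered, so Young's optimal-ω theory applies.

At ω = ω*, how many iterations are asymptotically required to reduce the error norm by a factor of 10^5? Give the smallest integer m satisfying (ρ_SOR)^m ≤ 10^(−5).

m = 235

With n=127, ρ(Jacobi) = cos(π/128) = 0.9996988.
√(1−ρ_J²) = |sin(π/128)| = 0.0245412
ω* = 2/(1+0.0245412) = 1.9520933
ρ(B_{ω*}) = ω*−1 = 0.9520933
(0.9520933)^m ≤ 10^{−5}  ⇒  m·ln(0.9520933) ≤ −5·ln10  ⇒  m ≥ 234.516  ⇒  m = 235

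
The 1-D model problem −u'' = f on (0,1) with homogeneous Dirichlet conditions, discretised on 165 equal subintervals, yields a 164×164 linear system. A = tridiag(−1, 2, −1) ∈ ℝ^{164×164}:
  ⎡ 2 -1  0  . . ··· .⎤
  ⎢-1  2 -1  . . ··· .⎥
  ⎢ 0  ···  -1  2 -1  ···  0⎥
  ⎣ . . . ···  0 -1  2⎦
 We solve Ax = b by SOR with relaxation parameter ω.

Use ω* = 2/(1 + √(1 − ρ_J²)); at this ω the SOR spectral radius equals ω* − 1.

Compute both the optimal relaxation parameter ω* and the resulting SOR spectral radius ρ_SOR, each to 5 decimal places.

ω* = 1.96263, ρ_SOR = 0.96263

½·tridiag(1,0,1) at n=164: λ_k = cos(kπ/165); max |λ| at k=1 ⇒ ρ_J = cos(π/165) ≈ 0.99982.
√(1−ρ_J²) = |sin(π/165)| = 0.019039
Then 2/(1+√(1−ρ_J²)) = 2/(1+0.019039); ω* = 2/1.019039 = 1.96263.
At ω = 1.96263 every |λ(B_ω)| = ω−1, so ρ_SOR = 0.96263.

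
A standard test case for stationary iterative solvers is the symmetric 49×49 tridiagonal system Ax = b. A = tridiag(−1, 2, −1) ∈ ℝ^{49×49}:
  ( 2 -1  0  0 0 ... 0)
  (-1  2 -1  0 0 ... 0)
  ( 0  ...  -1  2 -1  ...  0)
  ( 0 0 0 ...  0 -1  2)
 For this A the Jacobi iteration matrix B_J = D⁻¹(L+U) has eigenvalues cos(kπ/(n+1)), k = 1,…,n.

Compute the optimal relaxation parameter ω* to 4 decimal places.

B_J for the 49×49 system has eigenvalues cos(kπ/50); ρ_J = cos(π/50) = 0.9980.
1 − cos²(π/50) = sin²(π/50) ⇒ √(1−ρ_J²) = sin(π/50) = 0.06279.
ω* = 2/(1 + 0.06279) = 2/1.06279 = 1.8818.
ρ_SOR = ω* − 1 = 1.8818 − 1 = 0.8818.

ω* = 1.8818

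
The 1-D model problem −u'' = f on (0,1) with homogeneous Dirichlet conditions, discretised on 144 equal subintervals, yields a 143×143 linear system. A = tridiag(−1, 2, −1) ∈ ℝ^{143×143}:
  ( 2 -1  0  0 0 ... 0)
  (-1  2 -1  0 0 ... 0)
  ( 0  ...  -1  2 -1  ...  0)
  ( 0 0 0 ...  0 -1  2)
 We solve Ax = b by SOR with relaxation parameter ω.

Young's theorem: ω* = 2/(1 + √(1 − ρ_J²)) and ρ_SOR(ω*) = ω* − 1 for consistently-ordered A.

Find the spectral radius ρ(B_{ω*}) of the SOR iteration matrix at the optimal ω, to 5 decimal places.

ρ_SOR = 0.95730

n=143: λ(B_J) = 1 − λ(A)/2 = cos(kπ/144); k=1 gives ρ_J = 0.99976.
√(1−ρ_J²) = |sin(π/144)| = 0.021815
ω* = 2/(1+0.021815) = 1.95730
and ρ(B_{ω*}) = 1.95730 − 1 = 0.95730.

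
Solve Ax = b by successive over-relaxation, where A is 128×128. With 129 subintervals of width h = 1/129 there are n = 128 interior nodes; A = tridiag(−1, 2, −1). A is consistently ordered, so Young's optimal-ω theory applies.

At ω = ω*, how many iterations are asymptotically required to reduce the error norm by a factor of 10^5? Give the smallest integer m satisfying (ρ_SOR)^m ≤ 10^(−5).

ρ_J = max_k |cos(kπ/129)| = cos(π/129) = 0.9997035
1 − cos²(π/129) = sin²(π/129) ⇒ √(1−ρ_J²) = sin(π/129) = 0.0243510.
ω* = 2/(1 + 0.0243510) = 2/1.0243510 = 1.9524558.
and ρ(B_{ω*}) = 1.9524558 − 1 = 0.9524558.
m ≥ 5·ln10 / (−ln 0.9524558) = 236.348; smallest integer m = 237.

m = 237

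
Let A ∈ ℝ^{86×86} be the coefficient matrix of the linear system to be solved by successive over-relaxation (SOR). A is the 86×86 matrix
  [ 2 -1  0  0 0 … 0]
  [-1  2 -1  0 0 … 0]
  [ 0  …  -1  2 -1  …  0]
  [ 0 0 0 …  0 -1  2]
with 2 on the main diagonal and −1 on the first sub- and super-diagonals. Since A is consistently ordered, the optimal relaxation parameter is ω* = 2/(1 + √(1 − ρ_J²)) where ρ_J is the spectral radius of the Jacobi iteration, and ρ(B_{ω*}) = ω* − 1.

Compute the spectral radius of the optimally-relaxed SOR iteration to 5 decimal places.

ρ_SOR = 0.93031

[ρ_J] n=86: ρ(B_J) = cos(π/(n+1)) = cos(π/87) = 0.99935.
root = sin(π/87) = 0.036102  (since 1−cos² = sin²).
ω* = 2/(1 + 0.036102) = 2/1.036102 = 1.93031.
Hence ρ(B_{ω*}) = 1.93031 − 1 = 0.93031.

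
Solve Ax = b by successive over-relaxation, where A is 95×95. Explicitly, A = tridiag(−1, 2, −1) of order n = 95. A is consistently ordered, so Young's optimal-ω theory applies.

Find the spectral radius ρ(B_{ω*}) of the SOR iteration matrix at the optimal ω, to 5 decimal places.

n=95: λ(B_J) = 1 − λ(A)/2 = cos(kπ/96); k=1 gives ρ_J = 0.99946.
√(1−ρ_J²) simplifies to sin(π/96) = 0.032719.
So ω* = 2/1.032719 = 1.93664 (Young).
[ρ_SOR] ω* − 1 = 0.93664.

ρ_SOR = 0.93664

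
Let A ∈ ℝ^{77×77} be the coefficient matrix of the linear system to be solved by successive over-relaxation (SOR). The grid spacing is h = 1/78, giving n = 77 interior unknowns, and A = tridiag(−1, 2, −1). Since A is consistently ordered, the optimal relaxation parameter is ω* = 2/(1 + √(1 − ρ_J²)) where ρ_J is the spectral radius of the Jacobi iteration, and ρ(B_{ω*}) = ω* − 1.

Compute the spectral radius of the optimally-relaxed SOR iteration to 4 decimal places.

ρ_SOR = 0.9226

spectrum of D⁻¹(L+U) = {cos(kπ/78) : 1≤k≤77}; ρ_J = cos(π/78) = 0.9992.
√(1 − cos²(π/78)) = sin(π/78) ≈ 0.04027.
ω* = 2/(1 + 0.04027) = 2/1.04027 = 1.9226.
ρ_SOR = ω* − 1 = 1.9226 − 1 = 0.9226.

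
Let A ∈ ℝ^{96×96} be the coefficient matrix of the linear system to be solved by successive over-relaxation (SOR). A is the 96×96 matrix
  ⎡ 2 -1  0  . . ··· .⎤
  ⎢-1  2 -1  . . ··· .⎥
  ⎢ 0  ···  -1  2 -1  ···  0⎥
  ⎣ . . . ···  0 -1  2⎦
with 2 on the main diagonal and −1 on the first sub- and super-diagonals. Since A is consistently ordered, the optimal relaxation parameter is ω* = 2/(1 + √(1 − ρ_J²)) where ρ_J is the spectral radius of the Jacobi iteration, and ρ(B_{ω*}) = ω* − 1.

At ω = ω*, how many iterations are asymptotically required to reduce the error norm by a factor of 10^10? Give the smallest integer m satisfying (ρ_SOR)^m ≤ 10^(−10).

m = 356

B_J for the 96×96 system has eigenvalues cos(kπ/97); ρ_J = cos(π/97) = 0.9994756.
√(1 − cos²(π/97)) = sin(π/97) ≈ 0.0323819.
Then 2/(1+√(1−ρ_J²)) = 2/(1+0.0323819); ω* = 2/1.0323819 = 1.9372676.
At ω = 1.9372676 every |λ(B_ω)| = ω−1, so ρ_SOR = 0.9372676.
Need (0.9372676)^m ≤ 10^(−10): m ≥ 10·ln10/|ln 0.9372676| = 23.0259/0.0647864 = 355.413 ⇒ m = 356.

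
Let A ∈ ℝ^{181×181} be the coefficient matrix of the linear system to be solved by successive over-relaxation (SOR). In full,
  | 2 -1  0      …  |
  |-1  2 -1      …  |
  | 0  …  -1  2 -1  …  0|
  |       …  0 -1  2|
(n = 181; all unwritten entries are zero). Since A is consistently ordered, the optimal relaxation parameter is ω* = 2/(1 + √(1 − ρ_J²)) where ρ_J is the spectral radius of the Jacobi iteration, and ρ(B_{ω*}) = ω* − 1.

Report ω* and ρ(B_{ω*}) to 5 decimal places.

ω* = 1.96606, ρ_SOR = 0.96606

n=181: λ(B_J) = 1 − λ(A)/2 = cos(kπ/182); k=1 gives ρ_J = 0.99985.
root = sin(π/182) = 0.017261  (since 1−cos² = sin²).
Young: ω* = 2/(1+√(1−ρ_J²)) = 2/(1+0.017261) = 2/1.017261 = 1.96606.
[ρ_SOR] ω* − 1 = 0.96606.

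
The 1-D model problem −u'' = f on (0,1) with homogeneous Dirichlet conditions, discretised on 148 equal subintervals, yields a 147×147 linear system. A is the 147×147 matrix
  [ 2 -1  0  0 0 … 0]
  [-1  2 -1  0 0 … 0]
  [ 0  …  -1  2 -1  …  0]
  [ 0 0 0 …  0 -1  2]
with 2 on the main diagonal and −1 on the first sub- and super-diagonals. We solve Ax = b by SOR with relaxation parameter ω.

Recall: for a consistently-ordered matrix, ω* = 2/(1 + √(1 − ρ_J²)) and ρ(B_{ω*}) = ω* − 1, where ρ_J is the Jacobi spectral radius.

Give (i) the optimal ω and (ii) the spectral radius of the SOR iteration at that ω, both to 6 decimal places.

ω* = 1.958432, ρ_SOR = 0.958432

spectrum of D⁻¹(L+U) = {cos(kπ/148) : 1≤k≤147}; ρ_J = cos(π/148) = 0.999775.
√(1−ρ_J²) simplifies to sin(π/148) = 0.0212254.
ω* = 2/(1 + 0.0212254) = 2/1.0212254 = 1.958432.
and ρ(B_{ω*}) = 1.958432 − 1 = 0.958432.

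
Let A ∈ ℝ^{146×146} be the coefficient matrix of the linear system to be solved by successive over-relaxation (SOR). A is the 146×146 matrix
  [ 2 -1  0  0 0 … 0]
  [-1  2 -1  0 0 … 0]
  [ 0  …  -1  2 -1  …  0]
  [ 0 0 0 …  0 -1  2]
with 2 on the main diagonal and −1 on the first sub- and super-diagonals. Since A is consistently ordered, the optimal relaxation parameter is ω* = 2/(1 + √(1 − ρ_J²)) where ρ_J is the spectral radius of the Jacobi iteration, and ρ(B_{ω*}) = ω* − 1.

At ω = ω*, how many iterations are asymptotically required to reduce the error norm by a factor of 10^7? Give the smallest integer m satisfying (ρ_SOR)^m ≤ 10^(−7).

spectrum of D⁻¹(L+U) = {cos(kπ/147) : 1≤k≤146}; ρ_J = cos(π/147) = 0.9997716.
√(1−ρ_J²) = |sin(π/147)| = 0.0213698
Then 2/(1+√(1−ρ_J²)) = 2/(1+0.0213698); ω* = 2/1.0213698 = 1.9581546.
[ρ_SOR] ω* − 1 = 0.9581546.
For 7 digits: m = 7·ln10 / (−ln 0.9581546) = 16.1181/0.0427461 = 377.066; round up → m = 378.

m = 378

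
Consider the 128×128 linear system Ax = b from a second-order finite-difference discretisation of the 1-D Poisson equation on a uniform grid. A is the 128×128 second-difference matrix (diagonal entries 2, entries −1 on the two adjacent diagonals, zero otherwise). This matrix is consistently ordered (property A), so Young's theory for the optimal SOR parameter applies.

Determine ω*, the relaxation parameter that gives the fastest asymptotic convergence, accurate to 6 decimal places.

ω* = 1.952456

With n=128, ρ(Jacobi) = cos(π/129) = 0.999703.
root = sin(π/129) = 0.0243510  (since 1−cos² = sin²).
ω* = 2/(1 + 0.0243510) = 2/1.0243510 = 1.952456.
ρ_SOR = ω* − 1 = 1.952456 − 1 = 0.952456.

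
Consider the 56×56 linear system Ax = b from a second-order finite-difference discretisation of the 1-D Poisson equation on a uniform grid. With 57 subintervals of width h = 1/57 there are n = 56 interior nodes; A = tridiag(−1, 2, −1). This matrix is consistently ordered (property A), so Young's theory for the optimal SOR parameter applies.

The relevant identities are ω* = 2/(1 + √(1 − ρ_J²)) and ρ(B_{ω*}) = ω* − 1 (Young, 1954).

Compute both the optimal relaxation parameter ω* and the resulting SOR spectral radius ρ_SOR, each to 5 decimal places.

ω* = 1.89558, ρ_SOR = 0.89558

With n=56, ρ(Jacobi) = cos(π/57) = 0.99848.
√(1 − cos²(π/57)) = sin(π/57) ≈ 0.055088.
ω* = 2/(1+0.055088) = 1.89558
At ω = 1.89558 every |λ(B_ω)| = ω−1, so ρ_SOR = 0.89558.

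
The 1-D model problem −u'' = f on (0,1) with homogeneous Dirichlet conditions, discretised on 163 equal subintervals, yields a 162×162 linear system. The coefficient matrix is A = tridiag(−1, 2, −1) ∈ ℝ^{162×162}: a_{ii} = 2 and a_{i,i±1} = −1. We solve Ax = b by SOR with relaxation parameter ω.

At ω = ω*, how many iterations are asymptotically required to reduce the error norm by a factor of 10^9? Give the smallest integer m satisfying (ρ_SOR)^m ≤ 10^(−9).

m = 538

ρ_J = max_k |cos(kπ/163)| = cos(π/163) = 0.9998143
1 − cos²(π/163) = sin²(π/163) ⇒ √(1−ρ_J²) = sin(π/163) = 0.0192724.
Then 2/(1+√(1−ρ_J²)) = 2/(1+0.0192724); ω* = 2/1.0192724 = 1.9621840.
[ρ_SOR] ω* − 1 = 0.9621840.
9·ln10 = 20.7233; −ln(0.9621840) = 0.0385496; m = ⌈20.7233/0.0385496⌉ = ⌈537.575⌉ = 538.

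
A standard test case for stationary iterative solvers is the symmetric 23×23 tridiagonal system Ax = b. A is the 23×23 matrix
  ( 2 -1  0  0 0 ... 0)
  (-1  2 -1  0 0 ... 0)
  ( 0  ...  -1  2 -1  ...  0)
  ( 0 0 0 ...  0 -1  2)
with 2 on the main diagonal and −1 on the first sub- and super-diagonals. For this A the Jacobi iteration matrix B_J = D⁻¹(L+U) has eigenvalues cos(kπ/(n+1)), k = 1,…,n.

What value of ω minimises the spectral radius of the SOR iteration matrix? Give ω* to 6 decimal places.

ω* = 1.769088

With n=23, ρ(Jacobi) = cos(π/24) = 0.991445.
√(1 − cos²(π/24)) = sin(π/24) ≈ 0.1305262.
ω* = 2 / (1 + 0.1305262) = 2 / 1.1305262 ≈ 1.769088.
[ρ_SOR] ω* − 1 = 0.769088.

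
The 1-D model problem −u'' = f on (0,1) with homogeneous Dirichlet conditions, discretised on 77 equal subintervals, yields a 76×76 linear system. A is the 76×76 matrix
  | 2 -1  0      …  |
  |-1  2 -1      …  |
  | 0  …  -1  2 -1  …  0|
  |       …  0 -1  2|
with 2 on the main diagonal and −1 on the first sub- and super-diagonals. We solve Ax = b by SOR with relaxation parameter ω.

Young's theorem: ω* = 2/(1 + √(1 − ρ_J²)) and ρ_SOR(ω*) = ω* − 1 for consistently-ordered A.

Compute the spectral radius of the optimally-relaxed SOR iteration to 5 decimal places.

ρ_SOR = 0.92162

n=76: λ(B_J) = 1 − λ(A)/2 = cos(kπ/77); k=1 gives ρ_J = 0.99917.
root = sin(π/77) = 0.040789  (since 1−cos² = sin²).
ω* = 2 / (1 + 0.040789) = 2 / 1.040789 ≈ 1.92162.
[ρ_SOR] ω* − 1 = 0.92162.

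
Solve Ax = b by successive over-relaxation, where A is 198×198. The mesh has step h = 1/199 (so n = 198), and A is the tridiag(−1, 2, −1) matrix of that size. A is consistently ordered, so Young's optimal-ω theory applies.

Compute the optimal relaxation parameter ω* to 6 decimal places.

[ρ_J] n=198: ρ(B_J) = cos(π/(n+1)) = cos(π/199) = 0.999875.
root = sin(π/199) = 0.0157862  (since 1−cos² = sin²).
Young: ω* = 2/(1+√(1−ρ_J²)) = 2/(1+0.0157862) = 2/1.0157862 = 1.968918.
[ρ_SOR] ω* − 1 = 0.968918.

ω* = 1.968918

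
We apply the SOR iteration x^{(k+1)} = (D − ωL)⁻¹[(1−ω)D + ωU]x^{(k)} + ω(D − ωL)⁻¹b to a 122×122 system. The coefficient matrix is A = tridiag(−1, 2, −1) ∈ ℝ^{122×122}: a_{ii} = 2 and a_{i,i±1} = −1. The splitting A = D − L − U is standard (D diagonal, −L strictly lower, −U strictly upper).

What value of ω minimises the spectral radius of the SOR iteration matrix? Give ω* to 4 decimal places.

B_J for the 122×122 system has eigenvalues cos(kπ/123); ρ_J = cos(π/123) = 0.9997.
√(1−ρ_J²) simplifies to sin(π/123) = 0.02554.
Then 2/(1+√(1−ρ_J²)) = 2/(1+0.02554); ω* = 2/1.02554 = 1.9502.
ρ_SOR = ω* − 1 ≈ 0.9502.

ω* = 1.9502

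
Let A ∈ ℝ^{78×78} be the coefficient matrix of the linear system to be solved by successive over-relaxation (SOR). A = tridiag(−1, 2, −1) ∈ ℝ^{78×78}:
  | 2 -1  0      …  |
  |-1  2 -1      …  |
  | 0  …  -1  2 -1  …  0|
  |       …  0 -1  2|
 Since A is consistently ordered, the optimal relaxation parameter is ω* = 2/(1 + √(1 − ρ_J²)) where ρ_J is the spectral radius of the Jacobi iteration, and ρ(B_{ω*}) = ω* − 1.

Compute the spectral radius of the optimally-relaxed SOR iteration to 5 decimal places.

ρ_SOR = 0.92353

B_J for the 78×78 system has eigenvalues cos(kπ/79); ρ_J = cos(π/79) = 0.99921.
√(1−ρ_J²) = |sin(π/79)| = 0.039757
ω* = 2 / (1 + 0.039757) = 2 / 1.039757 ≈ 1.92353.
At ω = 1.92353 every |λ(B_ω)| = ω−1, so ρ_SOR = 0.92353.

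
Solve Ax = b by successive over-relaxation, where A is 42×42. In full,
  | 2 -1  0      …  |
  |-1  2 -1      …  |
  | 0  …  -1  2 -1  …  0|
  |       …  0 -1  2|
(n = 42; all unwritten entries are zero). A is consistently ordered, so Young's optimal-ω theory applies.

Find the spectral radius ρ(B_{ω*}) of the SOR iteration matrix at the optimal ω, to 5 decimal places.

ρ_SOR = 0.86394

ρ_J = max_k |cos(kπ/43)| = cos(π/43) = 0.99733
√(1−ρ_J²) = |sin(π/43)| = 0.072995
ω* = 2/(1 + 0.072995) = 2/1.072995 = 1.86394.
and ρ(B_{ω*}) = 1.86394 − 1 = 0.86394.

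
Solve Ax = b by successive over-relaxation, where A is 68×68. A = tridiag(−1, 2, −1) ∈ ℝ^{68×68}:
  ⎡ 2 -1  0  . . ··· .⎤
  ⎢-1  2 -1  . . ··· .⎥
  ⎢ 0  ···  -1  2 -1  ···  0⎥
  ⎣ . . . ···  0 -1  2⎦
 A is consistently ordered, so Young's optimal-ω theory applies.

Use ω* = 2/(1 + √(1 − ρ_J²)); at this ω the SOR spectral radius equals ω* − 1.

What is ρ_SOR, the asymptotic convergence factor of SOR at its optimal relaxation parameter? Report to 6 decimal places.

½·tridiag(1,0,1) at n=68: λ_k = cos(kπ/69); max |λ| at k=1 ⇒ ρ_J = cos(π/69) ≈ 0.998964.
root = sin(π/69) = 0.0455146  (since 1−cos² = sin²).
ω* = 2/(1 + 0.0455146) = 2/1.0455146 = 1.912934.
and ρ(B_{ω*}) = 1.912934 − 1 = 0.912934.

ρ_SOR = 0.912934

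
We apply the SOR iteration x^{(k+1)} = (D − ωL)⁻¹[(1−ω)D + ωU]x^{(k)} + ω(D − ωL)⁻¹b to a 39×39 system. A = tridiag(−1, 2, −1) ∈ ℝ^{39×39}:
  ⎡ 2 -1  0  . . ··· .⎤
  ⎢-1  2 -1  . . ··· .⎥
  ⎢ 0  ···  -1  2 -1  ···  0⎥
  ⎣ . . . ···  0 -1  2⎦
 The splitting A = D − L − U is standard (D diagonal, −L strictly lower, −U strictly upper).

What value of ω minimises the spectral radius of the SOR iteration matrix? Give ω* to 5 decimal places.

ω* = 1.85450

With n=39, ρ(Jacobi) = cos(π/40) = 0.99692.
1 − cos²(π/40) = sin²(π/40) ⇒ √(1−ρ_J²) = sin(π/40) = 0.078459.
Then 2/(1+√(1−ρ_J²)) = 2/(1+0.078459); ω* = 2/1.078459 = 1.85450.
[ρ_SOR] ω* − 1 = 0.85450.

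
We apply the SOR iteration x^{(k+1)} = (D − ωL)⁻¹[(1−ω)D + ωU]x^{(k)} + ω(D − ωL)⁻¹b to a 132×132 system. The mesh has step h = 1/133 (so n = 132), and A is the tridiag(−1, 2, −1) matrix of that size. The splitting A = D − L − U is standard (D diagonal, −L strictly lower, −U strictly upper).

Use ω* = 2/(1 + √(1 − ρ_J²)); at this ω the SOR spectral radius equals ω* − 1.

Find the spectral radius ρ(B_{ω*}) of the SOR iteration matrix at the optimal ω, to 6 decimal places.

n=132: λ(B_J) = 1 − λ(A)/2 = cos(kπ/133); k=1 gives ρ_J = 0.999721.
√(1−ρ_J²) simplifies to sin(π/133) = 0.0236188.
ω* = 2 / (1 + 0.0236188) = 2 / 1.0236188 ≈ 1.953852.
ρ_SOR = ω* − 1 ≈ 0.953852.

ρ_SOR = 0.953852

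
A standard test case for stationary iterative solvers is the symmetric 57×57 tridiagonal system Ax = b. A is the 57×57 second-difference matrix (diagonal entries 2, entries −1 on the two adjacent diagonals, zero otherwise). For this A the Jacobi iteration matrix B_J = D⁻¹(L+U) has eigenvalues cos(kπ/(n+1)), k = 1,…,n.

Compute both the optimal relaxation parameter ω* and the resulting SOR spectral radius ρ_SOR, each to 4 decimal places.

ω* = 1.8973, ρ_SOR = 0.8973

ρ_J = max_k |cos(kπ/58)| = cos(π/58) = 0.9985
1 − cos²(π/58) = sin²(π/58) ⇒ √(1−ρ_J²) = sin(π/58) = 0.05414.
[ω*] 2 ÷ (1 + 0.05414) = 2 ÷ 1.05414 = 1.8973.
ρ_SOR = ω* − 1 ≈ 0.8973.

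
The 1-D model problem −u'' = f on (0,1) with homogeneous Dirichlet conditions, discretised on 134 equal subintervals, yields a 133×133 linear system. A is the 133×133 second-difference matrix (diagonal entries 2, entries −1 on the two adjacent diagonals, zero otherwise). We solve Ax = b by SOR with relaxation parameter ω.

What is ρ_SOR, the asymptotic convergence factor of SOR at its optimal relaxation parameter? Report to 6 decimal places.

ρ_SOR = 0.954189

With n=133, ρ(Jacobi) = cos(π/134) = 0.999725.
1 − cos²(π/134) = sin²(π/134) ⇒ √(1−ρ_J²) = sin(π/134) = 0.0234426.
ω* = 2/(1 + 0.0234426) = 2/1.0234426 = 1.954189.
[ρ_SOR] ω* − 1 = 0.954189.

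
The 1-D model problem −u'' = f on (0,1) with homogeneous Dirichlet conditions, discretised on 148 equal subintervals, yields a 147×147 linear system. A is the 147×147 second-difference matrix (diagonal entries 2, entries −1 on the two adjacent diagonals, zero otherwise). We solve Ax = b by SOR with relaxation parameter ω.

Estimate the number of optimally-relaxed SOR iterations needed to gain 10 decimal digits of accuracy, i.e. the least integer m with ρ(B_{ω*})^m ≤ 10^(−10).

½·tridiag(1,0,1) at n=147: λ_k = cos(kπ/148); max |λ| at k=1 ⇒ ρ_J = cos(π/148) ≈ 0.9997747.
√(1−ρ_J²) = |sin(π/148)| = 0.0212254
ω* = 2 / (1 + 0.0212254) = 2 / 1.0212254 ≈ 1.9584315.
and ρ(B_{ω*}) = 1.9584315 − 1 = 0.9584315.
For 10 digits: m = 10·ln10 / (−ln 0.9584315) = 23.0259/0.0424572 = 542.332; round up → m = 543.

m = 543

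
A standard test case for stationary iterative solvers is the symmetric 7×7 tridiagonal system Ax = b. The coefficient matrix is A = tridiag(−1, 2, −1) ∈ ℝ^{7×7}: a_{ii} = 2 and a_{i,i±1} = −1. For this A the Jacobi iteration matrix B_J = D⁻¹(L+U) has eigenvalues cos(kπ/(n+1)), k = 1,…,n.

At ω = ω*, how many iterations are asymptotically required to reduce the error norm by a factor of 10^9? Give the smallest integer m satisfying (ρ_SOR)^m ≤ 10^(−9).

½·tridiag(1,0,1) at n=7: λ_k = cos(kπ/8); max |λ| at k=1 ⇒ ρ_J = cos(π/8) ≈ 0.9238795.
√(1−ρ_J²) = |sin(π/8)| = 0.3826834
ω* = 2/(1 + 0.3826834) = 2/1.3826834 = 1.4464627.
[ρ_SOR] ω* − 1 = 0.4464627.
9·ln10 = 20.7233; −ln(0.4464627) = 0.806399; m = ⌈20.7233/0.806399⌉ = ⌈25.699⌉ = 26.

m = 26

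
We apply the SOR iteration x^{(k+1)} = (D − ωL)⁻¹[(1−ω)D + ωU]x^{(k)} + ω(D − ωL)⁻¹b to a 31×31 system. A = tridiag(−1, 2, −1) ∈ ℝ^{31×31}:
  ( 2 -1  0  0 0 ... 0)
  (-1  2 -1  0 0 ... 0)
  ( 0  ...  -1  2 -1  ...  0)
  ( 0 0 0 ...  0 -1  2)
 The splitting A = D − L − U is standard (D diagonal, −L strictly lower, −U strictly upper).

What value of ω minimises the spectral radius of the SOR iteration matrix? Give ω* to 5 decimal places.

ω* = 1.82147

B_J for the 31×31 system has eigenvalues cos(kπ/32); ρ_J = cos(π/32) = 0.99518.
√(1−ρ_J²) = |sin(π/32)| = 0.098017
ω* = 2/(1+0.098017) = 1.82147
ρ(B_{ω*}) = ω*−1 = 0.82147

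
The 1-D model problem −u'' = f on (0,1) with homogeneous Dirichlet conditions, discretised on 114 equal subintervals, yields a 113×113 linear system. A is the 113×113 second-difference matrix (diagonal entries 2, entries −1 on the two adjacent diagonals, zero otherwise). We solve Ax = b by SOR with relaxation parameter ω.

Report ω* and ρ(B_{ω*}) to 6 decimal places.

ω* = 1.946369, ρ_SOR = 0.946369

[ρ_J] n=113: ρ(B_J) = cos(π/(n+1)) = cos(π/114) = 0.999620.
1 − cos²(π/114) = sin²(π/114) ⇒ √(1−ρ_J²) = sin(π/114) = 0.0275543.
So ω* = 2/1.0275543 = 1.946369 (Young).
Hence ρ(B_{ω*}) = 1.946369 − 1 = 0.946369.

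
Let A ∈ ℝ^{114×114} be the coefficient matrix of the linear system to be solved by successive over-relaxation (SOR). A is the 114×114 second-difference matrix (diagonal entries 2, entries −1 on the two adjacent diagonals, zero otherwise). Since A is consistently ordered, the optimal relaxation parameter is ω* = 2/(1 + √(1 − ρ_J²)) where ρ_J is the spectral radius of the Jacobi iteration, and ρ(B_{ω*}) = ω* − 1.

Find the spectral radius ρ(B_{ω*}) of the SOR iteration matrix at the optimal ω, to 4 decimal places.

ρ_SOR = 0.9468

n=114: λ(B_J) = 1 − λ(A)/2 = cos(kπ/115); k=1 gives ρ_J = 0.9996.
1 − cos²(π/115) = sin²(π/115) ⇒ √(1−ρ_J²) = sin(π/115) = 0.02731.
ω* = 2 / (1 + 0.02731) = 2 / 1.02731 ≈ 1.9468.
At ω = 1.9468 every |λ(B_ω)| = ω−1, so ρ_SOR = 0.9468.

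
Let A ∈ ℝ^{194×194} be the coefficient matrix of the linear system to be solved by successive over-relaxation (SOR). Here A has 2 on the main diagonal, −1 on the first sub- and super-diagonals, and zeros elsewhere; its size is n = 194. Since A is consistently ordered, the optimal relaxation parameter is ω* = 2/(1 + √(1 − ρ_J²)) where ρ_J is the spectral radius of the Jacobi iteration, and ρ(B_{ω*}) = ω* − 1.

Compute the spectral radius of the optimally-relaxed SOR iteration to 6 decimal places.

ρ_J = max_k |cos(kπ/195)| = cos(π/195) = 0.999870
√(1−ρ_J²) simplifies to sin(π/195) = 0.0161100.
Young: ω* = 2/(1+√(1−ρ_J²)) = 2/(1+0.0161100) = 2/1.0161100 = 1.968291.
ρ_SOR = ω* − 1 = 1.968291 − 1 = 0.968291.

ρ_SOR = 0.968291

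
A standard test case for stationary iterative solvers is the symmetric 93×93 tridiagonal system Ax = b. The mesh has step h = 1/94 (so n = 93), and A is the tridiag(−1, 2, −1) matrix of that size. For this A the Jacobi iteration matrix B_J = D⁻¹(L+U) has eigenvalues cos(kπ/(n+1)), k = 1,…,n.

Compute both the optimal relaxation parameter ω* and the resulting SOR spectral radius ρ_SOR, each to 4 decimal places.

ω* = 1.9353, ρ_SOR = 0.9353

spectrum of D⁻¹(L+U) = {cos(kπ/94) : 1≤k≤93}; ρ_J = cos(π/94) = 0.9994.
root = sin(π/94) = 0.03341  (since 1−cos² = sin²).
ω* = 2 / (1 + 0.03341) = 2 / 1.03341 ≈ 1.9353.
ρ_SOR = ω* − 1 = 1.9353 − 1 = 0.9353.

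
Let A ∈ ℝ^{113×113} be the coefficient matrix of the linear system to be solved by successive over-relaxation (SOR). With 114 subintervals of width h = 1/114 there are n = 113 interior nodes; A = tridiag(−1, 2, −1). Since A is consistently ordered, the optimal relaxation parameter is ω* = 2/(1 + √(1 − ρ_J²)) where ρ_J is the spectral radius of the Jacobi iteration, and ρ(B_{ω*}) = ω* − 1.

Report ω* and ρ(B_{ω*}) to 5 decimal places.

ω* = 1.94637, ρ_SOR = 0.94637

ρ_J = max_k |cos(kπ/114)| = cos(π/114) = 0.99962
1 − cos²(π/114) = sin²(π/114) ⇒ √(1−ρ_J²) = sin(π/114) = 0.027554.
Young: ω* = 2/(1+√(1−ρ_J²)) = 2/(1+0.027554) = 2/1.027554 = 1.94637.
At ω = 1.94637 every |λ(B_ω)| = ω−1, so ρ_SOR = 0.94637.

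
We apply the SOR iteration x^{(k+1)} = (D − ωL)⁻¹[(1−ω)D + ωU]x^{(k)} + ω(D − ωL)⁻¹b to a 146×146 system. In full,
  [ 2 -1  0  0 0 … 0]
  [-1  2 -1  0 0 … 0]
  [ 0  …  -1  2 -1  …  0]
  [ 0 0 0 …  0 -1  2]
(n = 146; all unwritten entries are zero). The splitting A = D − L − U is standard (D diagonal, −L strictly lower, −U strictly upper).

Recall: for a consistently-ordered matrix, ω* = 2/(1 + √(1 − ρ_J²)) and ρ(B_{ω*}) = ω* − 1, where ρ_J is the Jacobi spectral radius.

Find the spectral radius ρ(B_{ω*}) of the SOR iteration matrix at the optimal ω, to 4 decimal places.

ρ_SOR = 0.9582

[ρ_J] n=146: ρ(B_J) = cos(π/(n+1)) = cos(π/147) = 0.9998.
1 − cos²(π/147) = sin²(π/147) ⇒ √(1−ρ_J²) = sin(π/147) = 0.02137.
[ω*] 2 ÷ (1 + 0.02137) = 2 ÷ 1.02137 = 1.9582.
At ω = 1.9582 every |λ(B_ω)| = ω−1, so ρ_SOR = 0.9582.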